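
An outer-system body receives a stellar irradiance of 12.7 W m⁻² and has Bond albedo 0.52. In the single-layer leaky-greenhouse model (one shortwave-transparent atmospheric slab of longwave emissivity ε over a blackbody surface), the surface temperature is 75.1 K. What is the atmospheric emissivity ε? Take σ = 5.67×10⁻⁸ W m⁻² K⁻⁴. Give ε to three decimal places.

TOA balance gives T_e = 72.00 K.
T_s⁴ = T_e⁴·2/(2−ε) → ε = 2 − 2(T_e/T_s)⁴ = 2 − 2·(72.00/75.1)⁴ = 0.3101.

0.310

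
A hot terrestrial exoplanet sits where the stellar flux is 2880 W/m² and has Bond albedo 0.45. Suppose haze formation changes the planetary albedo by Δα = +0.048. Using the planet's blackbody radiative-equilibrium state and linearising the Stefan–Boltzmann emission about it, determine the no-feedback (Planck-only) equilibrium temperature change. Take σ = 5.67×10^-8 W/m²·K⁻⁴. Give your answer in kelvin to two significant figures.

Unperturbed T_e = [2880·(1−0.45)/(4σ)]^¼ = 289.1 K.
The change in absorbed flux is Δ[S(1−α)/4] = −SΔα/4 = -34.56 W/m².
Planck response: λ_P = 4σT_e³ = 4·5.67×10⁻⁸·(289.1)³ = 5.479 W/m²/K.
Hence the no-feedback warming is ΔF/(4σT_e³) = -6.31 K.

-6.3 K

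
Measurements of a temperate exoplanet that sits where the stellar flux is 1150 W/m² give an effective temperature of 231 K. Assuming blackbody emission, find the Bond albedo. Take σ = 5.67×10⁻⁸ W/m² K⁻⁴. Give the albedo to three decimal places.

0.438

Rearranging the radiative balance, α = 1 − 4σT⁴/S.
σT⁴ = 161.4 W/m², so 4σT⁴ = 645.8 W/m².
Hence α = 1 − 645.8/1150 = 0.4384.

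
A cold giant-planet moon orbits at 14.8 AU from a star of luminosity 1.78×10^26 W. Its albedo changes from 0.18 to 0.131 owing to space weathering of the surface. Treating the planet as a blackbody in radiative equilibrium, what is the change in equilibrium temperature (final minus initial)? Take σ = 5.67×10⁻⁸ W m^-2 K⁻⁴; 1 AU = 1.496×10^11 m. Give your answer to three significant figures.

0.831 K

d = 14.8 × 1.496×10^11 m = 2.214×10^12 m.
Flux at the orbit: S = L/(4πd²) = 1.78×10^26/(4π·(2.21×10^12)²) = 2.890 W m^-2.
Initial: T₁ = [S(1−0.18)/(4σ)]^(1/4) = 56.85 K.
With α = 0.131, T₂ = 57.68 K.
Change: 57.68 − 56.85 = 0.8309 K.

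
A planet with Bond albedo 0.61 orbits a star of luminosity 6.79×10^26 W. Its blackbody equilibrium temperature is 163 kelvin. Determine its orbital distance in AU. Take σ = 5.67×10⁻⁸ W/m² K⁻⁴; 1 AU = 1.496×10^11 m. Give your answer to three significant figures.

Required flux: S = 4σT⁴/(1−α) = 410.5 W/m².
From L = 4πd²S, d = √(6.79×10^26/(4π·410.5)) = 3.628×10^11 m = 2.425 AU.

2.43 AU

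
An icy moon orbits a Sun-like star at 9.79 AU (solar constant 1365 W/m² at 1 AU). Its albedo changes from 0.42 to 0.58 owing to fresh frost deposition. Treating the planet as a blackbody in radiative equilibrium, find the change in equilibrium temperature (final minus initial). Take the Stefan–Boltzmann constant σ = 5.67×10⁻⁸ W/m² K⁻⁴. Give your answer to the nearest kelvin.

Irradiance scales as 1/d², so S = 1365 W/m² × (1/9.79)² = 14.24 W/m².
With α = 0.42, T₁ = 77.69 K.
With α = 0.58, T₂ = 71.66 K.
ΔT = T₂ − T₁ = -6.022 K.

-6 K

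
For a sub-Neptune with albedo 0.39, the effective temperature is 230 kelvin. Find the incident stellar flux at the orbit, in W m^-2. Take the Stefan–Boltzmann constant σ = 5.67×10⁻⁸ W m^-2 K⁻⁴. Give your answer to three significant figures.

1040 W m^-2

Invert the energy balance for S: S = 4σT⁴/(1−α).
The emitted flux is σT⁴ = 158.7 W m^-2.
So S = 4×158.7/(1−0.39) = 1040 W m^-2.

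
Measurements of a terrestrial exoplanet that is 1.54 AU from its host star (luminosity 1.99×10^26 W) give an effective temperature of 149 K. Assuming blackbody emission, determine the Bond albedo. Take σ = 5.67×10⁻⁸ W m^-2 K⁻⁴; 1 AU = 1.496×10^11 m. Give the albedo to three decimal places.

0.625

Orbital distance: d = 1.54 AU = 2.304×10^11 m.
S = L/(4πd²) = 298.4 W m^-2.
Rearranging the radiative balance, α = 1 − 4σT⁴/S.
σT⁴ = 27.95 W m^-2, so 4σT⁴ = 111.8 W m^-2.
1−α = 111.8/298.4 = 0.3747, so α = 0.6253.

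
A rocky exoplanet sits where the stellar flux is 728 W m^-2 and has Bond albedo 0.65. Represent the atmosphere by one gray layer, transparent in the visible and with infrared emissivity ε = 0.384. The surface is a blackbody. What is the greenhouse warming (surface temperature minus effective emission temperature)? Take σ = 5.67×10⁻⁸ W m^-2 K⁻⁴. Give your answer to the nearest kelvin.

10 K

Effective emission temperature (TOA balance): σT_e⁴ = S(1−α)/4 = 63.70 W m^-2 → T_e = 183.1 K.
For a single slab of emissivity ε, T_s⁴ = 2T_e⁴/(2−ε); thus T_s = 183.1·(1.238)^(1/4) = 193.1 K.
The atmosphere warms the surface by 10.02 K.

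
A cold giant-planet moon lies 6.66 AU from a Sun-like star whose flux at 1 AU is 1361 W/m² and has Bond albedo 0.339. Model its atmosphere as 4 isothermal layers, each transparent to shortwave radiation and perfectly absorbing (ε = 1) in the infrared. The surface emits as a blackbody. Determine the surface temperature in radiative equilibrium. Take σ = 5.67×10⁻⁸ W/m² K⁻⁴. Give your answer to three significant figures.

Irradiance scales as 1/d², so S = 1361 W/m² × (1/6.66)² = 30.68 W/m².
Top-of-atmosphere balance: σT_e⁴ = S(1−α)/4 = 5.071 W/m² → T_e = 97.24 K.
For an N-layer opaque stack, T_s⁴ = (N+1)T_e⁴, hence T_s = (5)^(1/4)×97.24 K = 145.4 K.

145 kelvin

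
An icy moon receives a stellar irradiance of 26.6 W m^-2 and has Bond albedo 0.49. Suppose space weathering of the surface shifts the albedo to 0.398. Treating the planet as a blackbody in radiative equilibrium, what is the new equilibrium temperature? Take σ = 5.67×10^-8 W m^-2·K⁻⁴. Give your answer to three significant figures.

91.7 kelvin

T₂ = [S(1−α₂)/(4σ)]^(1/4) = [26.60·0.602/(4σ)]^(1/4) = 91.67 K.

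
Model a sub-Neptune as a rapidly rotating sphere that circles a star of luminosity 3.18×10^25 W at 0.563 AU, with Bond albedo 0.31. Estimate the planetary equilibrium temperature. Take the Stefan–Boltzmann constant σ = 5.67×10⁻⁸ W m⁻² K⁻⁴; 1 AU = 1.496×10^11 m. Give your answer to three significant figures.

182 kelvin

Orbital distance: d = 0.563 AU = 8.422×10^10 m.
Spreading L over a sphere of radius d: S = 3.18×10^25/(4π·8.42×10^10²) = 356.7 W m⁻².
The planet absorbs (1−α)S over its disc πR² and re-emits over 4πR², so the mean absorbed flux is (1−0.31)·356.7/4 = 61.54 W m⁻².
In equilibrium σT⁴ equals this, so T = 181.5 K.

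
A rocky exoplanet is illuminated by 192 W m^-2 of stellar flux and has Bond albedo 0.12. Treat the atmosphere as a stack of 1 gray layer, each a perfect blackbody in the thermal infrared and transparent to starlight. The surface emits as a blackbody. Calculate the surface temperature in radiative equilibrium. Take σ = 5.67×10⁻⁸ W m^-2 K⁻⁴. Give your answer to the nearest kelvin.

OLR = S(1−α)/4 = 42.24 W m^-2; the top layer radiates at T_e = 165.2 K.
For an N-layer opaque stack, T_s⁴ = (N+1)T_e⁴, hence T_s = (2)^(1/4)×165.2 K = 196.5 K.

196 K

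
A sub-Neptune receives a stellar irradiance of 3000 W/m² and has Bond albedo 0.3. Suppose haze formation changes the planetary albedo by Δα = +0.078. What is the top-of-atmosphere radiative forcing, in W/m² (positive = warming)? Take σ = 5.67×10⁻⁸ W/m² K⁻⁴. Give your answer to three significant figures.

ΔF = −(S/4)Δα = −(3000/4)×(+0.078) = -58.50 W/m².

-58.5 W/m²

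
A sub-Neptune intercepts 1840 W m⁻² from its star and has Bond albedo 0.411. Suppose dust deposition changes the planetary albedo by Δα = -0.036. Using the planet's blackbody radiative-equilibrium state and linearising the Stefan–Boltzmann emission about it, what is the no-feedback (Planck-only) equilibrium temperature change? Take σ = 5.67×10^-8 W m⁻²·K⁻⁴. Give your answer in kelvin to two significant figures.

4.0 K

The baseline emission temperature is T_e = 262.9 K.
ΔF = −(S/4)Δα = −(1840/4)×(-0.036) = 16.56 W m⁻².
Linearising σT⁴ gives d(σT⁴)/dT = 4σT_e³ = 4.122 W m⁻² per K.
Hence the no-feedback warming is ΔF/(4σT_e³) = 4.02 K.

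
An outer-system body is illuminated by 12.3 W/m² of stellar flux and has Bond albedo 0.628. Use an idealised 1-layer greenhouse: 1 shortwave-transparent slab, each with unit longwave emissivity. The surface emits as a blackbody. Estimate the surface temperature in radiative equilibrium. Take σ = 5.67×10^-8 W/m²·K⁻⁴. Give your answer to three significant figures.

79.7 K

The effective emission temperature is T_e = [S(1−α)/(4σ)]^¼ = 67.02 K.
For an N-layer opaque stack, T_s⁴ = (N+1)T_e⁴, hence T_s = (2)^(1/4)×67.02 K = 79.70 K.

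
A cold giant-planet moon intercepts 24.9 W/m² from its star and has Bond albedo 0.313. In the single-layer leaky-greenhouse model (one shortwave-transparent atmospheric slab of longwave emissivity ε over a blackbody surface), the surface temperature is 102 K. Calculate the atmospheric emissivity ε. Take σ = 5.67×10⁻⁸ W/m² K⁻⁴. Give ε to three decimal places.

0.606

First, T_e = [24.90·(1−0.313)/(4σ)]^(1/4) = 93.19 K.
Since (2−ε)/2 = (T_e/T_s)⁴ = 0.6968, ε = 0.6064.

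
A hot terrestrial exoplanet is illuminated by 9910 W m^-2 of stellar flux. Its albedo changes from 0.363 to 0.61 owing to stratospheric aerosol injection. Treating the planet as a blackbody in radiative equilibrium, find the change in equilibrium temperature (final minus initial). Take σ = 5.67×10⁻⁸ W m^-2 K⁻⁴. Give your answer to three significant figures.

With α = 0.363, T₁ = 408.5 K.
With α = 0.61, T₂ = 361.3 K.
Change: 361.3 − 408.5 = -47.15 K.

-47.1 K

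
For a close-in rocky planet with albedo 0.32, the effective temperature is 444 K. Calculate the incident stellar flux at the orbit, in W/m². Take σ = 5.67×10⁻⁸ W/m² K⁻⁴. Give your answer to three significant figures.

Invert the energy balance for S: S = 4σT⁴/(1−α).
The emitted flux is σT⁴ = 2204 W/m².
So S = 4×2204/(1−0.32) = 12960 W/m².

13000 W/m²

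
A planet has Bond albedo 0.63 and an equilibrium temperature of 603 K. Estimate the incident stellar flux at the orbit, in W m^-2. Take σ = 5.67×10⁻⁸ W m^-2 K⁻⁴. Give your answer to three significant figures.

81000 W m^-2

Invert the energy balance for S: S = 4σT⁴/(1−α).
The emitted flux is σT⁴ = 7496 W m^-2.
S = 4·7496/0.37 = 81040 W m^-2.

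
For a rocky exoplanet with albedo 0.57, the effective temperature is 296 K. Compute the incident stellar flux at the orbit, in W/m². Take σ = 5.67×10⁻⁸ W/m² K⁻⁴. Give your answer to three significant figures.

4050 W/m²

From S(1−α)/4 = σT⁴: S = 4σT⁴/(1−α).
The emitted flux is σT⁴ = 435.3 W/m².
So S = 4×435.3/(1−0.57) = 4049 W/m².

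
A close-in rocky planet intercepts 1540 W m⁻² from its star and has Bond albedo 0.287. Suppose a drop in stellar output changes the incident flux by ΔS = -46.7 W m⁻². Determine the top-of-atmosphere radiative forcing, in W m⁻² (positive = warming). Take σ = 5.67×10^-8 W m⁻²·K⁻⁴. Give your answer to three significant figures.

TOA radiative forcing: ΔF = (1−α)ΔS/4 = 0.713·(-46.7)/4 = -8.324 W m⁻².

-8.32 W m⁻²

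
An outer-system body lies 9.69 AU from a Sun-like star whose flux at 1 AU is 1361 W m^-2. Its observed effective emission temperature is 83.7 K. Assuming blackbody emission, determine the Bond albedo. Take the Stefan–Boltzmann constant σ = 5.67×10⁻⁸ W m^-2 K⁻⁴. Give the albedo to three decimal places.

By the inverse-square law, S = 1361/9.69² = 14.49 W m^-2.
Energy balance: S(1−α)/4 = σT⁴, so 1−α = 4σT⁴/S.
σT⁴ = 2.783 W m^-2, so 4σT⁴ = 11.13 W m^-2.
Hence α = 1 − 11.13/14.49 = 0.2320.

0.232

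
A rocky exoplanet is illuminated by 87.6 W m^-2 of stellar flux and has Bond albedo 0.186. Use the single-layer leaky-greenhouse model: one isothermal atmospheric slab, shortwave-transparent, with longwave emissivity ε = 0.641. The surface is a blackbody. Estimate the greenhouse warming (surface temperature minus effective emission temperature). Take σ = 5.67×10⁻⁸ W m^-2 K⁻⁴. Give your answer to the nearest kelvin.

14 K

The planet radiates to space at T_e = [S(1−α)/(4σ)]^(1/4) = 133.2 K.
For a single slab of emissivity ε, T_s⁴ = 2T_e⁴/(2−ε); thus T_s = 133.2·(1.472)^(1/4) = 146.7 K.
Greenhouse warming: T_s − T_e = 13.50 K.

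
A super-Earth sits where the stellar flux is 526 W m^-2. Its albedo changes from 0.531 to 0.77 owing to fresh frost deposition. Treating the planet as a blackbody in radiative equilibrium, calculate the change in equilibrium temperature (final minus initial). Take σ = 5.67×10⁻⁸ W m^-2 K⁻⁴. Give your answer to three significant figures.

Before: T₁ = [526.0·0.469/(4σ)]^(1/4) = 181.6 K.
With α = 0.77, T₂ = 152.0 K.
Change: 152.0 − 181.6 = -29.63 K.

-29.6 K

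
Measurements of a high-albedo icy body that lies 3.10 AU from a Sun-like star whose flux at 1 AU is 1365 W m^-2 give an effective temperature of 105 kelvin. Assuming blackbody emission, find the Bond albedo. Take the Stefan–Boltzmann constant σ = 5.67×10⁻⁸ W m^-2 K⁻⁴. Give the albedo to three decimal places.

0.806

Flux at the orbit: S = 1365/(3.10)² = 142.0 W m^-2.
Energy balance: S(1−α)/4 = σT⁴, so 1−α = 4σT⁴/S.
σT⁴ = 6.892 W m^-2, so 4σT⁴ = 27.57 W m^-2.
Hence α = 1 − 27.57/142.0 = 0.8059.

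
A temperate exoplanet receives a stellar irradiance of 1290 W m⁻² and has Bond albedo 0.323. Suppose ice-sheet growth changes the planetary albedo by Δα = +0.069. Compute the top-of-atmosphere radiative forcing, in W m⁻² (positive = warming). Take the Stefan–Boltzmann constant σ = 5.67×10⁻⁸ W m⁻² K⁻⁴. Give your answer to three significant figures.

-22.3 W m⁻²

TOA radiative forcing: ΔF = −S·Δα/4 = −1290·(+0.069)/4 = -22.25 W m⁻².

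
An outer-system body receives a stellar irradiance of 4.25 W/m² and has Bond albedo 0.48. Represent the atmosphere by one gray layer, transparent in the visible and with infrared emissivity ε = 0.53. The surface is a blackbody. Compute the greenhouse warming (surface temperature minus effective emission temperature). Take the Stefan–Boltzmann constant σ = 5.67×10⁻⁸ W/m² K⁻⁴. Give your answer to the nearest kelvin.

Effective emission temperature (TOA balance): σT_e⁴ = S(1−α)/4 = 0.5525 W/m² → T_e = 55.87 K.
For a single slab of emissivity ε, T_s⁴ = 2T_e⁴/(2−ε); thus T_s = 55.87·(1.361)^(1/4) = 60.34 K.
The atmosphere warms the surface by 4.470 K.

4 K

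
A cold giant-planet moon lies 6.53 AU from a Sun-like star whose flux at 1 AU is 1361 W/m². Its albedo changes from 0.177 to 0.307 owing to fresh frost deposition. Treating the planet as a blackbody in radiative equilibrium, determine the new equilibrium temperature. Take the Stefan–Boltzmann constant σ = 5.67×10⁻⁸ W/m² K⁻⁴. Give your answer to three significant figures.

Irradiance scales as 1/d², so S = 1361 W/m² × (1/6.53)² = 31.92 W/m².
New equilibrium: T₂ = [(1−0.307)·31.92/(4σ)]^(1/4) = 99.38 K.

99.4 K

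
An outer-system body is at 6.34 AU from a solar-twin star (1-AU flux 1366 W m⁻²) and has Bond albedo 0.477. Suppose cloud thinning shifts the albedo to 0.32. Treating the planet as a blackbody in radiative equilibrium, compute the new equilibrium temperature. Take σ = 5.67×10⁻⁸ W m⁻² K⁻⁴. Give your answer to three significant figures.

Irradiance scales as 1/d², so S = 1366 W m⁻² × (1/6.34)² = 33.98 W m⁻².
New equilibrium: T₂ = [(1−0.32)·33.98/(4σ)]^(1/4) = 100.5 K.

100 kelvin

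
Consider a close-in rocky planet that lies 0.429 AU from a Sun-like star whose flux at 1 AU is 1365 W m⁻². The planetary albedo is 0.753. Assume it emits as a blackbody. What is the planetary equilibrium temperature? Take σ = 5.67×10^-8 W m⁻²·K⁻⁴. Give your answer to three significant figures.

Irradiance scales as 1/d², so S = 1365 W m⁻² × (1/0.429)² = 7417 W m⁻².
The planet absorbs (1−α)S over its disc πR² and re-emits over 4πR², so the mean absorbed flux is (1−0.753)·7417/4 = 458.0 W m⁻².
Set σT⁴ = 458.0 → T = (458.0/σ)^(1/4) = 299.8 K.

300 K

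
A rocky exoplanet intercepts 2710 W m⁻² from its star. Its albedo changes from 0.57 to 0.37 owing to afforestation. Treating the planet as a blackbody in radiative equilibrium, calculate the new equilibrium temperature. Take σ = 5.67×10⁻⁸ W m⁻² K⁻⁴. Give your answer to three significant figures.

New equilibrium: T₂ = [(1−0.37)·2710/(4σ)]^(1/4) = 294.6 K.

295 K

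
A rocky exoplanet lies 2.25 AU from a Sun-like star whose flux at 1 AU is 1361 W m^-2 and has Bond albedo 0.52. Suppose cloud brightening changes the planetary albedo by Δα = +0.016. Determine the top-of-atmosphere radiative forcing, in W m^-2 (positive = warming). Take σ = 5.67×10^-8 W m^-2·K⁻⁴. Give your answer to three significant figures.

Irradiance scales as 1/d², so S = 1361 W m^-2 × (1/2.25)² = 268.8 W m^-2.
TOA radiative forcing: ΔF = −S·Δα/4 = −268.8·(+0.016)/4 = -1.075 W m^-2.

-1.08 W m^-2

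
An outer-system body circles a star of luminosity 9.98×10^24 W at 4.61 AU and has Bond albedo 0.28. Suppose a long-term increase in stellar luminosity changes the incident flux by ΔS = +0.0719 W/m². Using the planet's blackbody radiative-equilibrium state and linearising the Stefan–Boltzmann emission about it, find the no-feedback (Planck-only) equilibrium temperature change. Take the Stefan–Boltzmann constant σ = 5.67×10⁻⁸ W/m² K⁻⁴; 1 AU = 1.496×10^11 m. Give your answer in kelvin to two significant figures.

0.52 K

Orbital distance: d = 4.61 AU = 6.897×10^11 m.
S = L/(4πd²) = 1.670 W/m².
The baseline emission temperature is T_e = 47.98 K.
ΔF = Δ[S(1−α)]/4 = (1−0.28)·+0.0719/4 = 0.01294 W/m².
The Planck feedback parameter is 4σT_e³ = 0.02506 W/m²/K.
ΔT₀ = ΔF/λ_P = 0.01294/0.02506 = 0.517 K.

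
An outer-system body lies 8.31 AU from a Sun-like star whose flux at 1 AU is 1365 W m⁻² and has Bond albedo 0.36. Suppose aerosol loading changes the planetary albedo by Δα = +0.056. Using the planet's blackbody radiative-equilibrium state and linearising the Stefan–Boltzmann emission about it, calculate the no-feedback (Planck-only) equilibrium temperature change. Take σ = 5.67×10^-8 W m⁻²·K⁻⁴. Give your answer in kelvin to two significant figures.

By the inverse-square law, S = 1365/8.31² = 19.77 W m⁻².
The baseline emission temperature is T_e = 86.42 K.
TOA radiative forcing: ΔF = −S·Δα/4 = −19.77·(+0.056)/4 = -0.2767 W m⁻².
The Planck feedback parameter is 4σT_e³ = 0.1464 W m⁻²/K.
So ΔT₀ = -0.2767/0.1464 = -1.89 K.

-1.9 kelvin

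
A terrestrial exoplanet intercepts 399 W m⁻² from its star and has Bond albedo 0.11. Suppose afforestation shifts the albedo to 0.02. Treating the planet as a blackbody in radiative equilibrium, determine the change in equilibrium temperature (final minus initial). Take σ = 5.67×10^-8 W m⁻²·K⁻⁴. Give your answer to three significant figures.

4.85 kelvin

Initial: T₁ = [S(1−0.11)/(4σ)]^(1/4) = 198.9 K.
After:  T₂ = [399.0·0.98/(4σ)]^(1/4) = 203.8 K.
ΔT = T₂ − T₁ = 4.849 K.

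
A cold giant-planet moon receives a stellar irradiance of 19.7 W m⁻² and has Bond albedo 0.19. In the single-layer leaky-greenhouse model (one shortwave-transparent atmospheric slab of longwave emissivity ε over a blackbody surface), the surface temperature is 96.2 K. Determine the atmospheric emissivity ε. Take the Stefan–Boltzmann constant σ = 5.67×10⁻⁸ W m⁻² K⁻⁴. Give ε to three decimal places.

0.357

First, T_e = [19.70·(1−0.19)/(4σ)]^(1/4) = 91.59 K.
Inverting T_s⁴ = 2T_e⁴/(2−ε): (T_e/T_s)⁴ = 0.8215, so ε = 2(1 − 0.8215) = 0.3570.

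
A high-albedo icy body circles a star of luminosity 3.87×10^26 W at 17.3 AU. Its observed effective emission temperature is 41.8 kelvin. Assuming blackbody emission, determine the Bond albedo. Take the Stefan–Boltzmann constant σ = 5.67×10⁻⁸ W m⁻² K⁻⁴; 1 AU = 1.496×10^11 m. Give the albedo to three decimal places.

d = 17.3 × 1.496×10^11 m = 2.588×10^12 m.
Spreading L over a sphere of radius d: S = 3.87×10^26/(4π·2.59×10^12²) = 4.598 W m⁻².
From σT⁴ = S(1−α)/4 we invert for α: 1−α = 4σT⁴/S.
σT⁴ = 0.1731 W m⁻², so 4σT⁴ = 0.6924 W m⁻².
1−α = 0.6924/4.598 = 0.1506, so α = 0.8494.

0.849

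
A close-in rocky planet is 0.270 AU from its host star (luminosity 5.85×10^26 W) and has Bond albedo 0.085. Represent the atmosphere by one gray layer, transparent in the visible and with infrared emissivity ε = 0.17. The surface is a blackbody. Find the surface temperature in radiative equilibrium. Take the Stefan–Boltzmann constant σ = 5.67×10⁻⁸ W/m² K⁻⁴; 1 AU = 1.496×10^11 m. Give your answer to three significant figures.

Orbital distance: d = 0.270 AU = 4.039×10^10 m.
Flux at the orbit: S = L/(4πd²) = 5.85×10^26/(4π·(4.04×10^10)²) = 28530 W/m².
At the top of the atmosphere, σT_e⁴ = S(1−α)/4 = 6527 W/m², giving T_e = 582.5 K.
For a single slab of emissivity ε, T_s⁴ = 2T_e⁴/(2−ε); thus T_s = 582.5·(1.093)^(1/4) = 595.6 K.

596 K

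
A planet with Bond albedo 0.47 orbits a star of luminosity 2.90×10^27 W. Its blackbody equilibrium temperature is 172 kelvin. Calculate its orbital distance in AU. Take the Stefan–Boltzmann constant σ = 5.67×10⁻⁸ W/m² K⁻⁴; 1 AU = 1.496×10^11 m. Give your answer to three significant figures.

Required flux: S = 4σT⁴/(1−α) = 374.5 W/m².
From L = 4πd²S, d = √(2.90×10^27/(4π·374.5)) = 7.850×10^11 m = 5.247 AU.

5.25 AU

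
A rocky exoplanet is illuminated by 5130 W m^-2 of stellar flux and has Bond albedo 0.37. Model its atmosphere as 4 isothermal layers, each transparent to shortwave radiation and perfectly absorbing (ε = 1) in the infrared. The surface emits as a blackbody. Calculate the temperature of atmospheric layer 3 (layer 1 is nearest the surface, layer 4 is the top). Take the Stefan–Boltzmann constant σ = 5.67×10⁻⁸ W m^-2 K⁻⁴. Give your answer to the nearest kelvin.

Top-of-atmosphere balance: σT_e⁴ = S(1−α)/4 = 808.0 W m^-2 → T_e = 345.5 K.
Each opaque layer satisfies 2T_j⁴ = T_{j−1}⁴ + T_{j+1}⁴, giving T_k⁴ = (N+1−k)T_e⁴.
T_3 = (2)^(1/4)·345.5 = 410.9 K.

411 K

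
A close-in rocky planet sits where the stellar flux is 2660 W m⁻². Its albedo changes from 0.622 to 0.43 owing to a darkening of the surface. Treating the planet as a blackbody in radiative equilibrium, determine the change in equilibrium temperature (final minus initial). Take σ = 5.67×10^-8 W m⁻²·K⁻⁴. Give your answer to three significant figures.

With α = 0.622, T₁ = 258.0 K.
Final:   T₂ = [S(1−0.43)/(4σ)]^(1/4) = 285.9 K.
ΔT = T₂ − T₁ = 27.90 K.

27.9 K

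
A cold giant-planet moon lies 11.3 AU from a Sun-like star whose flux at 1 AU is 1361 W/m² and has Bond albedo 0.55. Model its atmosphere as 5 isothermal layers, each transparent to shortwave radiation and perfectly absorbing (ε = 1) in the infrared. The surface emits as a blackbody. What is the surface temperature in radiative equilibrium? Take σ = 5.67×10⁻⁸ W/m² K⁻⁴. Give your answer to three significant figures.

Flux at the orbit: S = 1361/(11.3)² = 10.66 W/m².
The effective emission temperature is T_e = [S(1−α)/(4σ)]^¼ = 67.81 K.
With N = 5 opaque layers, T_s = (N+1)^(1/4)·T_e = 6^(1/4)·67.81 = 106.1 K.

106 K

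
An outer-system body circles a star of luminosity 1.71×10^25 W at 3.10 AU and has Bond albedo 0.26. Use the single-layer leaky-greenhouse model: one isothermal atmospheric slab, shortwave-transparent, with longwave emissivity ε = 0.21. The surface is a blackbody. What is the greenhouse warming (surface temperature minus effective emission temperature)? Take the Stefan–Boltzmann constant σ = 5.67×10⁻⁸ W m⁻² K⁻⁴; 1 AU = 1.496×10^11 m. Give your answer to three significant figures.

1.90 kelvin

d = 3.10 × 1.496×10^11 m = 4.638×10^11 m.
S = L/(4πd²) = 6.327 W m⁻².
The planet radiates to space at T_e = [S(1−α)/(4σ)]^(1/4) = 67.41 K.
The surface balance (absorbed SW + ε·downward IR = σT_s⁴) with T_a⁴ = T_s⁴/2 reduces to T_s = T_e·[2/(2−ε)]^¼ = 69.30 K.
The atmosphere warms the surface by 1.896 K.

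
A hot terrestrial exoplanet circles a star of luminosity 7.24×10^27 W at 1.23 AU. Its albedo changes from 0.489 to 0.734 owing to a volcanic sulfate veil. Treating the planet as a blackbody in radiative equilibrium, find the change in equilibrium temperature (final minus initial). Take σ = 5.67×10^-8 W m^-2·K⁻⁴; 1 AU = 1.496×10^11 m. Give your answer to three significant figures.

d = 1.23 × 1.496×10^11 m = 1.840×10^11 m.
S = L/(4πd²) = 17020 W m^-2.
Before: T₁ = [17020·0.511/(4σ)]^(1/4) = 442.5 K.
After:  T₂ = [17020·0.266/(4σ)]^(1/4) = 375.9 K.
ΔT = T₂ − T₁ = -66.64 K.

-66.6 kelvin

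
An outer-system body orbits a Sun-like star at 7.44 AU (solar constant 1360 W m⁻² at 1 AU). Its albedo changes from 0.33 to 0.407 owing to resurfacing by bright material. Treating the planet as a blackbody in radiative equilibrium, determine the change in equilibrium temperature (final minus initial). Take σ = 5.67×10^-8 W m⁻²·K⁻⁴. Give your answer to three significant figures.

By the inverse-square law, S = 1360/7.44² = 24.57 W m⁻².
Before: T₁ = [24.57·0.67/(4σ)]^(1/4) = 92.30 K.
After:  T₂ = [24.57·0.593/(4σ)]^(1/4) = 89.53 K.
ΔT = T₂ − T₁ = -2.775 K.

-2.77 K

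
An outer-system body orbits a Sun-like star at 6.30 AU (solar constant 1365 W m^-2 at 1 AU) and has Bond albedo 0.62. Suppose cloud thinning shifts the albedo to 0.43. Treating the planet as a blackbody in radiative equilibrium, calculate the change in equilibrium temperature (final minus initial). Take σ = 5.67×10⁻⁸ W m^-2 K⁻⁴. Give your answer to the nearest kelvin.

By the inverse-square law, S = 1365/6.30² = 34.39 W m^-2.
Before: T₁ = [34.39·0.38/(4σ)]^(1/4) = 87.13 K.
Final:   T₂ = [S(1−0.43)/(4σ)]^(1/4) = 96.42 K.
Change: 96.42 − 87.13 = 9.295 K.

9 K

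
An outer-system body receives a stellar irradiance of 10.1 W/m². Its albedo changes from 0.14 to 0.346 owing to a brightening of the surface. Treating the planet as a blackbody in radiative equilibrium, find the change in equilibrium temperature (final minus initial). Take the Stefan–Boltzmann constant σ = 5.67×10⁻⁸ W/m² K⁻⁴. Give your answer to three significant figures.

-5.21 K

Initial: T₁ = [S(1−0.14)/(4σ)]^(1/4) = 78.67 K.
After:  T₂ = [10.10·0.654/(4σ)]^(1/4) = 73.46 K.
ΔT = T₂ − T₁ = -5.205 K.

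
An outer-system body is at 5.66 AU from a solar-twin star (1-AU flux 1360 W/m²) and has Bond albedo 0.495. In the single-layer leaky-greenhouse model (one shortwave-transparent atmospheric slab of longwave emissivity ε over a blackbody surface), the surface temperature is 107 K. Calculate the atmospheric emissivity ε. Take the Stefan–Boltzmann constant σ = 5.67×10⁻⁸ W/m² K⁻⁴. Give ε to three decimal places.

By the inverse-square law, S = 1360/5.66² = 42.45 W/m².
Effective temperature: T_e = [S(1−α)/(4σ)]^(1/4) = 98.60 K.
Since (2−ε)/2 = (T_e/T_s)⁴ = 0.7211, ε = 0.5577.

0.558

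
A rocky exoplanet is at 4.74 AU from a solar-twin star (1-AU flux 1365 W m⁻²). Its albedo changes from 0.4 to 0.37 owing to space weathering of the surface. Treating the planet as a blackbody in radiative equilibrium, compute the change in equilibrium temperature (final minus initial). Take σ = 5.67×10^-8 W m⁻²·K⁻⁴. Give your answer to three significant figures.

Irradiance scales as 1/d², so S = 1365 W m⁻² × (1/4.74)² = 60.75 W m⁻².
With α = 0.4, T₁ = 112.6 K.
With α = 0.37, T₂ = 114.0 K.
ΔT = T₂ − T₁ = 1.382 K.

1.38 kelvin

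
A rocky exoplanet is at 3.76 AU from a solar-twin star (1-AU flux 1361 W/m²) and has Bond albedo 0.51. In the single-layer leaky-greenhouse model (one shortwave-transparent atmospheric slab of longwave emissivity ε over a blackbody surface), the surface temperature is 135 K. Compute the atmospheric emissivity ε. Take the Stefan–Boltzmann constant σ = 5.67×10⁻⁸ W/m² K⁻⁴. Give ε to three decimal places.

Irradiance scales as 1/d², so S = 1361 W/m² × (1/3.76)² = 96.27 W/m².
First, T_e = [96.27·(1−0.51)/(4σ)]^(1/4) = 120.1 K.
Inverting T_s⁴ = 2T_e⁴/(2−ε): (T_e/T_s)⁴ = 0.6262, so ε = 2(1 − 0.6262) = 0.7476.

0.748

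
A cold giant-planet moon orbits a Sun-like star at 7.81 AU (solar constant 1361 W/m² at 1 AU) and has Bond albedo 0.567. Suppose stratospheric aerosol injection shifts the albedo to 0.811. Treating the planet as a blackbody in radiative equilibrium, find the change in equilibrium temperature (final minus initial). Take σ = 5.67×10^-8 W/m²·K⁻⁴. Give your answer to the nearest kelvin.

Irradiance scales as 1/d², so S = 1361 W/m² × (1/7.81)² = 22.31 W/m².
Before: T₁ = [22.31·0.433/(4σ)]^(1/4) = 80.79 K.
With α = 0.811, T₂ = 65.67 K.
ΔT = T₂ − T₁ = -15.12 K.

-15 K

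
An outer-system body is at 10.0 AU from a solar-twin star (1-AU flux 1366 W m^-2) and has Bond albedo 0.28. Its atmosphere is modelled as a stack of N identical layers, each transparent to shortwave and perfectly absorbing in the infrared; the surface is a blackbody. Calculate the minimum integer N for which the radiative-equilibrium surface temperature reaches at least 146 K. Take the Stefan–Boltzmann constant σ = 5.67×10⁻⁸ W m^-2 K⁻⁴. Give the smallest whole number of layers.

By the inverse-square law, S = 1366/10.0² = 13.66 W m^-2.
OLR = S(1−α)/4 = 2.459 W m^-2; the top layer radiates at T_e = 81.15 K.
T_s = (N+1)^(1/4)·T_e ≥ 146 K requires N+1 ≥ (T_s/T_e)⁴ = (146/81.15)⁴ = 10.478.
The minimum whole number is N = 10.

10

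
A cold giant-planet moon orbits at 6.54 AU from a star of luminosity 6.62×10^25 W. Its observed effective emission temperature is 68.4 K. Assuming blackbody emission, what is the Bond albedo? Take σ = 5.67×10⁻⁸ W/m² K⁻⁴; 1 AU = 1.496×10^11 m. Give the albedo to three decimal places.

0.098

Orbital distance: d = 6.54 AU = 9.784×10^11 m.
S = L/(4πd²) = 5.503 W/m².
Energy balance: S(1−α)/4 = σT⁴, so 1−α = 4σT⁴/S.
4σT⁴ = 4·5.67×10⁻⁸·(68.4)⁴ = 4.964 W/m².
1−α = 4.964/5.503 = 0.9021, so α = 0.0979.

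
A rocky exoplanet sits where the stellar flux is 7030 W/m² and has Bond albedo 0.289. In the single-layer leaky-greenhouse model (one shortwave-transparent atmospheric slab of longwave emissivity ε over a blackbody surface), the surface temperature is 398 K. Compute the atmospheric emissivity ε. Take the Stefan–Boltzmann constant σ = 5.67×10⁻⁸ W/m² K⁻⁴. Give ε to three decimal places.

0.243

First, T_e = [7030·(1−0.289)/(4σ)]^(1/4) = 385.3 K.
T_s⁴ = T_e⁴·2/(2−ε) → ε = 2 − 2(T_e/T_s)⁴ = 2 − 2·(385.3/398)⁴ = 0.2434.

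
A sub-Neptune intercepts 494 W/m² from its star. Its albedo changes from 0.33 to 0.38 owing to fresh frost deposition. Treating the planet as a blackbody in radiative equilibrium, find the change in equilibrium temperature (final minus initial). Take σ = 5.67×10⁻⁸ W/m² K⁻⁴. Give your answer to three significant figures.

-3.75 K

Before: T₁ = [494.0·0.67/(4σ)]^(1/4) = 195.5 K.
With α = 0.38, T₂ = 191.7 K.
Change: 191.7 − 195.5 = -3.753 K.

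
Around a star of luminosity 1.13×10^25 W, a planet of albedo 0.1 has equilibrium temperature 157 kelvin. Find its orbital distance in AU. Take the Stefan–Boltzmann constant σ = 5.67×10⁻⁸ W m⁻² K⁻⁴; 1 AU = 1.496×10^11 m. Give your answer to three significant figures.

Required flux: S = 4σT⁴/(1−α) = 153.1 W m⁻².
Then d = [L/(4πS)]^(1/2) = 7.664×10^10 m, i.e. 0.5123 AU.

0.512 AU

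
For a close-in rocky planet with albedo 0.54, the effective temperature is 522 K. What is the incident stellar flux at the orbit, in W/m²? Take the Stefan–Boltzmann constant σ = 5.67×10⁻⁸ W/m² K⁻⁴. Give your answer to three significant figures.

36600 W/m²

From S(1−α)/4 = σT⁴: S = 4σT⁴/(1−α).
The emitted flux is σT⁴ = 4210 W/m².
S = 4·4210/0.46 = 36610 W/m².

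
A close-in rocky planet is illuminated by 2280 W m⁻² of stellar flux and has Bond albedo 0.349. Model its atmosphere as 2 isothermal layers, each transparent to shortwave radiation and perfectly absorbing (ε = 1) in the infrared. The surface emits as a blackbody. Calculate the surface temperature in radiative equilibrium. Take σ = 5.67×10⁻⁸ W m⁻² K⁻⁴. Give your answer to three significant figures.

374 K

Top-of-atmosphere balance: σT_e⁴ = S(1−α)/4 = 371.1 W m⁻² → T_e = 284.4 K.
Layer-by-layer balance gives σT_s⁴ = (N+1)σT_e⁴, so T_s = 3^¼·284.4 = 374.3 K.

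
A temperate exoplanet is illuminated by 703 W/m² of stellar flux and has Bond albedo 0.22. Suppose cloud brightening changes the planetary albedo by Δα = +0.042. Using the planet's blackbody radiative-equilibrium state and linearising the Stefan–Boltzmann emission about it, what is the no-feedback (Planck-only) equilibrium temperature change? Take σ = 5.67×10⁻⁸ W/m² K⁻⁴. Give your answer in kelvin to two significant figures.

Reference equilibrium: T_e = [S(1−α)/(4σ)]^(1/4) = 221.7 K.
The change in absorbed flux is Δ[S(1−α)/4] = −SΔα/4 = -7.382 W/m².
Planck response: λ_P = 4σT_e³ = 4·5.67×10⁻⁸·(221.7)³ = 2.473 W/m²/K.
Hence the no-feedback warming is ΔF/(4σT_e³) = -2.99 K.

-3.0 kelvin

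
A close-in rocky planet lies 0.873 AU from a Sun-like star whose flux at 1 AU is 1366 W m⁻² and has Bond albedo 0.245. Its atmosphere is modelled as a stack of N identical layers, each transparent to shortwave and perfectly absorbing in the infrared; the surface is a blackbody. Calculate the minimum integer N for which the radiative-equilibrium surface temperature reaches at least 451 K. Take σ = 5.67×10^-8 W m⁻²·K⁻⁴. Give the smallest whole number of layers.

6

By the inverse-square law, S = 1366/0.873² = 1792 W m⁻².
OLR = S(1−α)/4 = 338.3 W m⁻²; the top layer radiates at T_e = 277.9 K.
Since T_s⁴ = (N+1)T_e⁴, we need N ≥ (T_s/T_e)⁴ − 1 = 5.934.
The minimum whole number is N = 6.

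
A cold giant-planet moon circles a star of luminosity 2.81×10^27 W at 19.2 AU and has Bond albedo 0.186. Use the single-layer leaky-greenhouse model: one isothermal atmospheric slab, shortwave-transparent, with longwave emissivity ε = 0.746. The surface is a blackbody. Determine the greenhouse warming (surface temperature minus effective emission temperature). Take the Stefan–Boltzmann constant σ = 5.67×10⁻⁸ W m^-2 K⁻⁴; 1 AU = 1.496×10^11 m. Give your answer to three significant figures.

12.3 kelvin

Orbital distance: d = 19.2 AU = 2.872×10^12 m.
S = L/(4πd²) = 27.10 W m^-2.
The planet radiates to space at T_e = [S(1−α)/(4σ)]^(1/4) = 99.31 K.
The surface balance (absorbed SW + ε·downward IR = σT_s⁴) with T_a⁴ = T_s⁴/2 reduces to T_s = T_e·[2/(2−ε)]^¼ = 111.6 K.
The atmosphere warms the surface by 12.29 K.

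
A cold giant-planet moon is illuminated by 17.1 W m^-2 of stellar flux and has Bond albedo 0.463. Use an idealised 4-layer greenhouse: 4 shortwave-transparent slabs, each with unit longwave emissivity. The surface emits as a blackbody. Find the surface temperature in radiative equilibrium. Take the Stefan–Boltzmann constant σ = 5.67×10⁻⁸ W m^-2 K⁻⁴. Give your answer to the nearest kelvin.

119 K

Top-of-atmosphere balance: σT_e⁴ = S(1−α)/4 = 2.296 W m^-2 → T_e = 79.77 K.
With N = 4 opaque layers, T_s = (N+1)^(1/4)·T_e = 5^(1/4)·79.77 = 119.3 K.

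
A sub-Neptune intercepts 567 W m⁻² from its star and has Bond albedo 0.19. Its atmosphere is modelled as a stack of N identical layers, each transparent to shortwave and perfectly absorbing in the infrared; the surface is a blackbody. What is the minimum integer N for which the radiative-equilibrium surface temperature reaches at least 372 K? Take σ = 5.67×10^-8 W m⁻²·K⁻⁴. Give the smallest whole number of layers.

Top-of-atmosphere balance: σT_e⁴ = S(1−α)/4 = 114.8 W m⁻² → T_e = 212.1 K.
Since T_s⁴ = (N+1)T_e⁴, we need N ≥ (T_s/T_e)⁴ − 1 = 8.457.
Rounding up, N = 9.

9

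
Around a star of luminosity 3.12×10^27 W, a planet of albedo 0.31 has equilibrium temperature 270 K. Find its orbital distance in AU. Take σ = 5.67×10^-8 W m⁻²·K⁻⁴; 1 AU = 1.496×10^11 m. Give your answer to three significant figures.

The flux needed for this T is 4σT⁴/(1−0.31) = 1747 W m⁻².
S = L/(4πd²) → d = √(L/4πS) = √(3.12×10^27/(4π·1747)) = 3.770×10^11 m = 2.520 AU.

2.52 AU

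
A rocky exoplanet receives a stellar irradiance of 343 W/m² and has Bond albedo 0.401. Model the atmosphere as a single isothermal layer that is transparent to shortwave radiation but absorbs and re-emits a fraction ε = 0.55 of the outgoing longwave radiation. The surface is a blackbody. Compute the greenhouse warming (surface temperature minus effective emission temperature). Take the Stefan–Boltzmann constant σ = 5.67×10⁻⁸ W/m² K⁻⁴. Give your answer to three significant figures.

At the top of the atmosphere, σT_e⁴ = S(1−α)/4 = 51.36 W/m², giving T_e = 173.5 K.
For a single slab of emissivity ε, T_s⁴ = 2T_e⁴/(2−ε); thus T_s = 173.5·(1.379)^(1/4) = 188.0 K.
Greenhouse warming: T_s − T_e = 14.52 K.

14.5 K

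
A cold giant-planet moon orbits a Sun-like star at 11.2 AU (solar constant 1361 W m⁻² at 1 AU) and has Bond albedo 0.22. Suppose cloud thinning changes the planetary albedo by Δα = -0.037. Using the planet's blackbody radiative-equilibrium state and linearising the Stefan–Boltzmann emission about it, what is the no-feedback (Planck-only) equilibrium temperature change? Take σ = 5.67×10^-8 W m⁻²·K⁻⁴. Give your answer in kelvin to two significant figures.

Irradiance scales as 1/d², so S = 1361 W m⁻² × (1/11.2)² = 10.85 W m⁻².
Reference equilibrium: T_e = [S(1−α)/(4σ)]^(1/4) = 78.16 K.
TOA radiative forcing: ΔF = −S·Δα/4 = −10.85·(-0.037)/4 = 0.1004 W m⁻².
Linearising σT⁴ gives d(σT⁴)/dT = 4σT_e³ = 0.1083 W m⁻² per K.
ΔT₀ = ΔF/λ_P = 0.1004/0.1083 = 0.927 K.

0.93 kelvin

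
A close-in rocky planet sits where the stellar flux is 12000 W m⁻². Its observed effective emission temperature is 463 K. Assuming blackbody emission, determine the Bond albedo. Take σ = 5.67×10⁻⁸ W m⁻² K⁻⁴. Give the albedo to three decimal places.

0.131

From σT⁴ = S(1−α)/4 we invert for α: 1−α = 4σT⁴/S.
σT⁴ = 2606 W m⁻², so 4σT⁴ = 10420 W m⁻².
Hence α = 1 − 10420/12000 = 0.1315.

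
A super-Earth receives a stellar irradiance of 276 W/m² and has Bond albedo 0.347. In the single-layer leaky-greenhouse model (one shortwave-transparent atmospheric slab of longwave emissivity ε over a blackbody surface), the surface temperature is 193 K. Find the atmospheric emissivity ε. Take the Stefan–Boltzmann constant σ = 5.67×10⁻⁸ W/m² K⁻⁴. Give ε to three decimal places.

0.855

Effective temperature: T_e = [S(1−α)/(4σ)]^(1/4) = 167.9 K.
T_s⁴ = T_e⁴·2/(2−ε) → ε = 2 − 2(T_e/T_s)⁴ = 2 − 2·(167.9/193)⁴ = 0.8545.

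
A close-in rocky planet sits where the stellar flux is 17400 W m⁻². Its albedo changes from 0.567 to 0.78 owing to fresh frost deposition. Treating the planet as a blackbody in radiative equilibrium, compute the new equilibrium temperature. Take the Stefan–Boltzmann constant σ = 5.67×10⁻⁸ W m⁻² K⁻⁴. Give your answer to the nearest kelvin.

360 kelvin

New equilibrium: T₂ = [(1−0.78)·17400/(4σ)]^(1/4) = 360.4 K.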